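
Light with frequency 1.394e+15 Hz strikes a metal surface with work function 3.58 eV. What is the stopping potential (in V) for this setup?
2.1851 V

The stopping potential V_s satisfies: eV_s = KE_max

First, find KE_max using Einstein's equation:
E_photon = hf = (6.626×10⁻³⁴ J·s)(1.394e+15 Hz) = 5.7651 eV
KE_max = E_photon - φ = 5.7651 - 3.58 = 2.1851 eV

Since eV_s = KE_max:
V_s = KE_max/e = 2.1851 V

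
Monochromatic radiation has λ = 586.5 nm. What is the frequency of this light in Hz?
5.1116e+14 Hz

Using the wave equation: c = fλ

Solving for frequency:
f = c/λ = (3×10⁸ m/s) / (586.5×10⁻⁹ m)
f = 5.1116e+14 Hz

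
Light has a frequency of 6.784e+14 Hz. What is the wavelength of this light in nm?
441.91 nm

Using the wave equation: c = fλ

Solving for wavelength:
λ = c/f = (3×10⁸ m/s) / (6.784e+14 Hz)
λ = 441.91 nm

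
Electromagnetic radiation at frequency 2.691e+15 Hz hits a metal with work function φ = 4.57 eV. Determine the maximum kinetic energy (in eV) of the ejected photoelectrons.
6.5591 eV

Using Einstein's photoelectric equation: KE_max = hf - φ

First, calculate the photon energy:
E_photon = hf = (6.626×10⁻³⁴ J·s)(2.691e+15 Hz)
E_photon = 11.1291 eV

Then, the maximum kinetic energy:
KE_max = E_photon - φ = 11.1291 eV - 4.57 eV = 6.5591 eV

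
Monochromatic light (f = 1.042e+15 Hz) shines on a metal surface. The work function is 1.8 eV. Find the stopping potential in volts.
2.5094 V

The stopping potential V_s satisfies: eV_s = KE_max

First, find KE_max using Einstein's equation:
E_photon = hf = (6.626×10⁻³⁴ J·s)(1.042e+15 Hz) = 4.3094 eV
KE_max = E_photon - φ = 4.3094 - 1.8 = 2.5094 eV

Since eV_s = KE_max:
V_s = KE_max/e = 2.5094 V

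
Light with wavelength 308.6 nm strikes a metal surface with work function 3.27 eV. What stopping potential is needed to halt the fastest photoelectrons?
0.7476 V

The stopping potential V_s satisfies: eV_s = KE_max

First, find KE_max using Einstein's equation:
E_photon = hc/λ = 4.0176 eV
KE_max = E_photon - φ = 4.0176 - 3.27 = 0.7476 eV

Since eV_s = KE_max:
V_s = KE_max/e = 0.7476 V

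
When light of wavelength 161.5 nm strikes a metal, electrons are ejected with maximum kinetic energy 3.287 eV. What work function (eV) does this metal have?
4.39 eV

From Einstein's photoelectric equation: KE_max = hf - φ = hc/λ - φ

Rearranging for φ:
φ = hc/λ - KE_max

Calculate photon energy:
E_photon = hc/λ = 7.6770 eV

Therefore:
φ = 7.6770 - 3.287 = 4.39 eV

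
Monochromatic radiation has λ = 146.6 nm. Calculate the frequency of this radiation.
2.0450e+15 Hz

Using the wave equation: c = fλ

Solving for frequency:
f = c/λ = (3×10⁸ m/s) / (146.6×10⁻⁹ m)
f = 2.0450e+15 Hz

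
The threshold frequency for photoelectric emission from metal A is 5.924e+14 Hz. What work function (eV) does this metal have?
2.45 eV

At the threshold frequency, photon energy equals work function:
φ = hf₀

Calculating:
φ = (6.626×10⁻³⁴ J·s)(5.924e+14 Hz)
φ = 2.45 eV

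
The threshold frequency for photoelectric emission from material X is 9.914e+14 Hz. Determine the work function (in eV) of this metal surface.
4.10 eV

At the threshold frequency, photon energy equals work function:
φ = hf₀

Calculating:
φ = (6.626×10⁻³⁴ J·s)(9.914e+14 Hz)
φ = 4.10 eV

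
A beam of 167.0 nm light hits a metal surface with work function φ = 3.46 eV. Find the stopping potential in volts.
3.9642 V

The stopping potential V_s satisfies: eV_s = KE_max

First, find KE_max using Einstein's equation:
E_photon = hc/λ = 7.4242 eV
KE_max = E_photon - φ = 7.4242 - 3.46 = 3.9642 eV

Since eV_s = KE_max:
V_s = KE_max/e = 3.9642 V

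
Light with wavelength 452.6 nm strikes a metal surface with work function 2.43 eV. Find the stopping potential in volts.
0.3094 V

The stopping potential V_s satisfies: eV_s = KE_max

First, find KE_max using Einstein's equation:
E_photon = hc/λ = 2.7394 eV
KE_max = E_photon - φ = 2.7394 - 2.43 = 0.3094 eV

Since eV_s = KE_max:
V_s = KE_max/e = 0.3094 V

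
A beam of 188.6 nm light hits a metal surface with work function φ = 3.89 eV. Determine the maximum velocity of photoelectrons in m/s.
9.7165e+05 m/s

First, find the maximum kinetic energy:
E_photon = hc/λ = 6.5739 eV
KE_max = E_photon - φ = 6.5739 - 3.89 = 2.6839 eV

Convert to Joules: KE_max = 2.6839 × 1.602×10⁻¹⁹ J = 4.3001e-19 J

Then use KE = ½mv² to find velocity:
v = √(2·KE/m) = √(2 × 4.3001e-19 J / 9.109e-31 kg)
v = 9.7165e+05 m/s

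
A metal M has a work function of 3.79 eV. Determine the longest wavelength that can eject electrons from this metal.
327.14 nm

The threshold wavelength is when the photon energy equals the work function:
hc/λ₀ = φ

Solving for λ₀:
λ₀ = hc/φ = (6.626×10⁻³⁴ J·s)(3×10⁸ m/s) / (3.79 eV × 1.602×10⁻¹⁹ J/eV)
λ₀ = 327.14 nm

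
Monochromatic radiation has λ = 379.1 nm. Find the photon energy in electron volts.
3.2705 eV

Using E = hf = hc/λ:

E = hc/λ = (6.626×10⁻³⁴ J·s)(3×10⁸ m/s) / (379.1×10⁻⁹ m)
E = 3.2705 eV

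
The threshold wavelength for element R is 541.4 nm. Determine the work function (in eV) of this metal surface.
2.29 eV

At the threshold wavelength, photon energy equals work function:
φ = hc/λ₀

Calculating:
φ = (6.626×10⁻³⁴ J·s)(3×10⁸ m/s) / (541.4×10⁻⁹ m)
φ = 2.29 eV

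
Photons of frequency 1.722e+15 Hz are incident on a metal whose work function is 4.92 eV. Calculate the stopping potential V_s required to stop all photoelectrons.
2.2016 V

The stopping potential V_s satisfies: eV_s = KE_max

First, find KE_max using Einstein's equation:
E_photon = hf = (6.626×10⁻³⁴ J·s)(1.722e+15 Hz) = 7.1216 eV
KE_max = E_photon - φ = 7.1216 - 4.92 = 2.2016 eV

Since eV_s = KE_max:
V_s = KE_max/e = 2.2016 V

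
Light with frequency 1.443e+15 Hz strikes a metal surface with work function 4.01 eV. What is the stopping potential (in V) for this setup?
1.9578 V

The stopping potential V_s satisfies: eV_s = KE_max

First, find KE_max using Einstein's equation:
E_photon = hf = (6.626×10⁻³⁴ J·s)(1.443e+15 Hz) = 5.9678 eV
KE_max = E_photon - φ = 5.9678 - 4.01 = 1.9578 eV

Since eV_s = KE_max:
V_s = KE_max/e = 1.9578 V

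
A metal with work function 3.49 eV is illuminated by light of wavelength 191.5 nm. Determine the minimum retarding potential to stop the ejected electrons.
2.9844 V

The stopping potential V_s satisfies: eV_s = KE_max

First, find KE_max using Einstein's equation:
E_photon = hc/λ = 6.4744 eV
KE_max = E_photon - φ = 6.4744 - 3.49 = 2.9844 eV

Since eV_s = KE_max:
V_s = KE_max/e = 2.9844 V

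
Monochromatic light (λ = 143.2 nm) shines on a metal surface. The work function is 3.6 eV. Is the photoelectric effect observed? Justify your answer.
Yes

For photoemission, the photon energy must exceed the work function.

Photon energy: E = hc/λ = 8.6581 eV
Work function: φ = 3.6 eV

Since E_photon (8.6581 eV) > φ (3.6 eV), photoemission WILL occur.
The threshold wavelength is λ₀ = hc/φ = 344.4 nm.
Since 143.2 nm < 344.4 nm, the light has sufficient energy.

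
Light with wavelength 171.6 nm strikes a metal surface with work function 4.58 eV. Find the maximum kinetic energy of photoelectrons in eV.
2.6452 eV

Using Einstein's photoelectric equation: KE_max = hf - φ = hc/λ - φ

First, calculate the photon energy:
E_photon = hc/λ = (6.626×10⁻³⁴ J·s)(3×10⁸ m/s) / (171.6×10⁻⁹ m)
E_photon = 7.2252 eV

Then, the maximum kinetic energy:
KE_max = E_photon - φ = 7.2252 eV - 4.58 eV = 2.6452 eV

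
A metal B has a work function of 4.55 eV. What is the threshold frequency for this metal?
1.1002e+15 Hz

The threshold frequency is when the photon energy equals the work function:
hf₀ = φ

Solving for f₀:
f₀ = φ/h = (4.55 eV × 1.602×10⁻¹⁹ J/eV) / (6.626×10⁻³⁴ J·s)
f₀ = 1.1002e+15 Hz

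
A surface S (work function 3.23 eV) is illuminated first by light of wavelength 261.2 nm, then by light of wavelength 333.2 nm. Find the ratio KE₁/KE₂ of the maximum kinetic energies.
3.0889

Using Einstein's equation: KE_max = hc/λ - φ

For λ₁ = 261.2 nm:
E₁ = hc/λ₁ = 4.7467 eV
KE₁ = E₁ - φ = 4.7467 - 3.23 = 1.5167 eV

For λ₂ = 333.2 nm:
E₂ = hc/λ₂ = 3.7210 eV
KE₂ = E₂ - φ = 3.7210 - 3.23 = 0.4910 eV

Ratio: KE₁/KE₂ = 1.5167/0.4910 = 3.0889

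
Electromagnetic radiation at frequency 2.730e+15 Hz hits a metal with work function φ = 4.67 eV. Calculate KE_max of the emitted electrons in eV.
6.6204 eV

Using Einstein's photoelectric equation: KE_max = hf - φ

First, calculate the photon energy:
E_photon = hf = (6.626×10⁻³⁴ J·s)(2.730e+15 Hz)
E_photon = 11.2904 eV

Then, the maximum kinetic energy:
KE_max = E_photon - φ = 11.2904 eV - 4.67 eV = 6.6204 eV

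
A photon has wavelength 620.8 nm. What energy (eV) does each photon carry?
1.9972 eV

Using E = hf = hc/λ:

E = hc/λ = (6.626×10⁻³⁴ J·s)(3×10⁸ m/s) / (620.8×10⁻⁹ m)
E = 1.9972 eV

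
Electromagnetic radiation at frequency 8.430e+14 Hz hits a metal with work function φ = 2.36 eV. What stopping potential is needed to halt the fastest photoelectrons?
1.1264 V

The stopping potential V_s satisfies: eV_s = KE_max

First, find KE_max using Einstein's equation:
E_photon = hf = (6.626×10⁻³⁴ J·s)(8.430e+14 Hz) = 3.4864 eV
KE_max = E_photon - φ = 3.4864 - 2.36 = 1.1264 eV

Since eV_s = KE_max:
V_s = KE_max/e = 1.1264 V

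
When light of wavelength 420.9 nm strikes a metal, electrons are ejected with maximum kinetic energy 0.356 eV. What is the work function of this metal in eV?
2.59 eV

From Einstein's photoelectric equation: KE_max = hf - φ = hc/λ - φ

Rearranging for φ:
φ = hc/λ - KE_max

Calculate photon energy:
E_photon = hc/λ = 2.9457 eV

Therefore:
φ = 2.9457 - 0.356 = 2.59 eV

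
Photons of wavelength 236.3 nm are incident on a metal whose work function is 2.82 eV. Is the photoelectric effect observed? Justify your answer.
Yes

For photoemission, the photon energy must exceed the work function.

Photon energy: E = hc/λ = 5.2469 eV
Work function: φ = 2.82 eV

Since E_photon (5.2469 eV) > φ (2.82 eV), photoemission WILL occur.
The threshold wavelength is λ₀ = hc/φ = 439.7 nm.
Since 236.3 nm < 439.7 nm, the light has sufficient energy.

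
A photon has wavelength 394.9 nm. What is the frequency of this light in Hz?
7.5916e+14 Hz

Using the wave equation: c = fλ

Solving for frequency:
f = c/λ = (3×10⁸ m/s) / (394.9×10⁻⁹ m)
f = 7.5916e+14 Hz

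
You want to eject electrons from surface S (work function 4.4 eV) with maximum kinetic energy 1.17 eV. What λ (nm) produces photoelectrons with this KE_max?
222.59 nm

From Einstein's equation: KE_max = hc/λ - φ

Rearranging for λ:
hc/λ = KE_max + φ
λ = hc/(KE_max + φ)

Required photon energy:
E_photon = KE_max + φ = 1.17 + 4.4 = 5.57 eV

Required wavelength:
λ = hc/E_photon = (6.626×10⁻³⁴)(3×10⁸) / (5.57 × 1.602×10⁻¹⁹)
λ = 222.59 nm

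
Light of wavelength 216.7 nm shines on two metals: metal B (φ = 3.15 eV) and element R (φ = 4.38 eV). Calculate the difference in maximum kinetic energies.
1.2300 eV

Using KE_max = hc/λ - φ for each metal:

Photon energy: E = hc/λ = 5.7215 eV

For metal B (φ₁ = 3.15 eV):
KE₁ = E - φ₁ = 5.7215 - 3.15 = 2.5715 eV

For element R (φ₂ = 4.38 eV):
KE₂ = E - φ₂ = 5.7215 - 4.38 = 1.3415 eV

Difference:
ΔKE = KE₁ - KE₂ = 2.5715 - 1.3415 = 1.2300 eV

Note: The difference equals the difference in work functions: 4.38 - 3.15 = 1.23 eV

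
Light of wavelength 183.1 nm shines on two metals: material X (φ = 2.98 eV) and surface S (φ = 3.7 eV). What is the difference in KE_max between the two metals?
0.7200 eV

Using KE_max = hc/λ - φ for each metal:

Photon energy: E = hc/λ = 6.7714 eV

For material X (φ₁ = 2.98 eV):
KE₁ = E - φ₁ = 6.7714 - 2.98 = 3.7914 eV

For surface S (φ₂ = 3.7 eV):
KE₂ = E - φ₂ = 6.7714 - 3.7 = 3.0714 eV

Difference:
ΔKE = KE₁ - KE₂ = 3.7914 - 3.0714 = 0.7200 eV

Note: The difference equals the difference in work functions: 3.7 - 2.98 = 0.72 eV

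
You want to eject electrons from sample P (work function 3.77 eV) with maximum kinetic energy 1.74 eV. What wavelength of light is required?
225.02 nm

From Einstein's equation: KE_max = hc/λ - φ

Rearranging for λ:
hc/λ = KE_max + φ
λ = hc/(KE_max + φ)

Required photon energy:
E_photon = KE_max + φ = 1.74 + 3.77 = 5.51 eV

Required wavelength:
λ = hc/E_photon = (6.626×10⁻³⁴)(3×10⁸) / (5.51 × 1.602×10⁻¹⁹)
λ = 225.02 nm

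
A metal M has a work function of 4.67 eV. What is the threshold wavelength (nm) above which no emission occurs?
265.49 nm

The threshold wavelength is when the photon energy equals the work function:
hc/λ₀ = φ

Solving for λ₀:
λ₀ = hc/φ = (6.626×10⁻³⁴ J·s)(3×10⁸ m/s) / (4.67 eV × 1.602×10⁻¹⁹ J/eV)
λ₀ = 265.49 nm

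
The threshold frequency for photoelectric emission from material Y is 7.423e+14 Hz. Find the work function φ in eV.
3.07 eV

At the threshold frequency, photon energy equals work function:
φ = hf₀

Calculating:
φ = (6.626×10⁻³⁴ J·s)(7.423e+14 Hz)
φ = 3.07 eV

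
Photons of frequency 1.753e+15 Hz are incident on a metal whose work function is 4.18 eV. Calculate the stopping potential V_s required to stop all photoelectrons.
3.0698 V

The stopping potential V_s satisfies: eV_s = KE_max

First, find KE_max using Einstein's equation:
E_photon = hf = (6.626×10⁻³⁴ J·s)(1.753e+15 Hz) = 7.2498 eV
KE_max = E_photon - φ = 7.2498 - 4.18 = 3.0698 eV

Since eV_s = KE_max:
V_s = KE_max/e = 3.0698 V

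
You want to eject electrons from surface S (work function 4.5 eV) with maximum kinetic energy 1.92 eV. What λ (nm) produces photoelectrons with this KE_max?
193.12 nm

From Einstein's equation: KE_max = hc/λ - φ

Rearranging for λ:
hc/λ = KE_max + φ
λ = hc/(KE_max + φ)

Required photon energy:
E_photon = KE_max + φ = 1.92 + 4.5 = 6.42 eV

Required wavelength:
λ = hc/E_photon = (6.626×10⁻³⁴)(3×10⁸) / (6.42 × 1.602×10⁻¹⁹)
λ = 193.12 nm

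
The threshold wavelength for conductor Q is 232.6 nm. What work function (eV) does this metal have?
5.33 eV

At the threshold wavelength, photon energy equals work function:
φ = hc/λ₀

Calculating:
φ = (6.626×10⁻³⁴ J·s)(3×10⁸ m/s) / (232.6×10⁻⁹ m)
φ = 5.33 eV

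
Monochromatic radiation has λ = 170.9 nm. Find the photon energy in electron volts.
7.2548 eV

Using E = hf = hc/λ:

E = hc/λ = (6.626×10⁻³⁴ J·s)(3×10⁸ m/s) / (170.9×10⁻⁹ m)
E = 7.2548 eV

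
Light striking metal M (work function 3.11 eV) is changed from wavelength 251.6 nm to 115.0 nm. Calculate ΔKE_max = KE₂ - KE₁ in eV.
5.8534 eV

Using Einstein's equation: KE_max = hc/λ - φ

For λ₁ = 251.6 nm:
KE₁ = hc/λ₁ - φ = 4.9278 - 3.11 = 1.8178 eV

For λ₂ = 115.0 nm:
KE₂ = hc/λ₂ - φ = 10.7812 - 3.11 = 7.6712 eV

Change in KE:
ΔKE = KE₂ - KE₁ = 7.6712 - 1.8178 = 5.8534 eV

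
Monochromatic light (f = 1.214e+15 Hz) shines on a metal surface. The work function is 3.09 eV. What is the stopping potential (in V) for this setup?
1.9307 V

The stopping potential V_s satisfies: eV_s = KE_max

First, find KE_max using Einstein's equation:
E_photon = hf = (6.626×10⁻³⁴ J·s)(1.214e+15 Hz) = 5.0207 eV
KE_max = E_photon - φ = 5.0207 - 3.09 = 1.9307 eV

Since eV_s = KE_max:
V_s = KE_max/e = 1.9307 V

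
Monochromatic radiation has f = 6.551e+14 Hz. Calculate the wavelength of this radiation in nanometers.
457.63 nm

Using the wave equation: c = fλ

Solving for wavelength:
λ = c/f = (3×10⁸ m/s) / (6.551e+14 Hz)
λ = 457.63 nm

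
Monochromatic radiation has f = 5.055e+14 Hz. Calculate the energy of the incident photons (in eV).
2.0906 eV

Using E = hf:

E = hf = (6.626×10⁻³⁴ J·s)(5.055e+14 Hz)
E = 2.0906 eV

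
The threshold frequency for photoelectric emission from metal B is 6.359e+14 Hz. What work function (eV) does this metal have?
2.63 eV

At the threshold frequency, photon energy equals work function:
φ = hf₀

Calculating:
φ = (6.626×10⁻³⁴ J·s)(6.359e+14 Hz)
φ = 2.63 eV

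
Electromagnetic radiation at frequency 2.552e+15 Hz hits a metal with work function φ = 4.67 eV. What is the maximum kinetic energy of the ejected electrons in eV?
5.8842 eV

Using Einstein's photoelectric equation: KE_max = hf - φ

First, calculate the photon energy:
E_photon = hf = (6.626×10⁻³⁴ J·s)(2.552e+15 Hz)
E_photon = 10.5542 eV

Then, the maximum kinetic energy:
KE_max = E_photon - φ = 10.5542 eV - 4.67 eV = 5.8842 eV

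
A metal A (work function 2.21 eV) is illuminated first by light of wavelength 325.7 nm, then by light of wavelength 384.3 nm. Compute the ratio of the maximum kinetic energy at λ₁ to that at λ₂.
1.5712

Using Einstein's equation: KE_max = hc/λ - φ

For λ₁ = 325.7 nm:
E₁ = hc/λ₁ = 3.8067 eV
KE₁ = E₁ - φ = 3.8067 - 2.21 = 1.5967 eV

For λ₂ = 384.3 nm:
E₂ = hc/λ₂ = 3.2262 eV
KE₂ = E₂ - φ = 3.2262 - 2.21 = 1.0162 eV

Ratio: KE₁/KE₂ = 1.5967/1.0162 = 1.5712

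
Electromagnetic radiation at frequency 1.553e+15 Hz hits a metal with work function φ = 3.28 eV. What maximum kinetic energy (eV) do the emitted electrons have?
3.1427 eV

Using Einstein's photoelectric equation: KE_max = hf - φ

First, calculate the photon energy:
E_photon = hf = (6.626×10⁻³⁴ J·s)(1.553e+15 Hz)
E_photon = 6.4227 eV

Then, the maximum kinetic energy:
KE_max = E_photon - φ = 6.4227 eV - 3.28 eV = 3.1427 eV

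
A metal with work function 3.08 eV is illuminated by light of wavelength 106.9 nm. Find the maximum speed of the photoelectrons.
1.7310e+06 m/s

First, find the maximum kinetic energy:
E_photon = hc/λ = 11.5981 eV
KE_max = E_photon - φ = 11.5981 - 3.08 = 8.5181 eV

Convert to Joules: KE_max = 8.5181 × 1.602×10⁻¹⁹ J = 1.3648e-18 J

Then use KE = ½mv² to find velocity:
v = √(2·KE/m) = √(2 × 1.3648e-18 J / 9.109e-31 kg)
v = 1.7310e+06 m/s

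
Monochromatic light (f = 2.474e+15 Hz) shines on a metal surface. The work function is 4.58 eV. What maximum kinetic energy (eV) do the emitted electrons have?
5.6516 eV

Using Einstein's photoelectric equation: KE_max = hf - φ

First, calculate the photon energy:
E_photon = hf = (6.626×10⁻³⁴ J·s)(2.474e+15 Hz)
E_photon = 10.2316 eV

Then, the maximum kinetic energy:
KE_max = E_photon - φ = 10.2316 eV - 4.58 eV = 5.6516 eV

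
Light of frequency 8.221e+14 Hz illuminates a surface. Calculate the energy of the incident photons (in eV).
3.3999 eV

Using E = hf:

E = hf = (6.626×10⁻³⁴ J·s)(8.221e+14 Hz)
E = 3.3999 eV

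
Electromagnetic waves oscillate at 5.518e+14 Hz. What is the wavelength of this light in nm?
543.30 nm

Using the wave equation: c = fλ

Solving for wavelength:
λ = c/f = (3×10⁸ m/s) / (5.518e+14 Hz)
λ = 543.30 nm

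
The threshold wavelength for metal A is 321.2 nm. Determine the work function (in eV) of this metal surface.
3.86 eV

At the threshold wavelength, photon energy equals work function:
φ = hc/λ₀

Calculating:
φ = (6.626×10⁻³⁴ J·s)(3×10⁸ m/s) / (321.2×10⁻⁹ m)
φ = 3.86 eV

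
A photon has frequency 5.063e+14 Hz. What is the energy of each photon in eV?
2.0939 eV

Using E = hf:

E = hf = (6.626×10⁻³⁴ J·s)(5.063e+14 Hz)
E = 2.0939 eV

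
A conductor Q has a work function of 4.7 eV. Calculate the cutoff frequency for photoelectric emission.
1.1365e+15 Hz

The threshold frequency is when the photon energy equals the work function:
hf₀ = φ

Solving for f₀:
f₀ = φ/h = (4.7 eV × 1.602×10⁻¹⁹ J/eV) / (6.626×10⁻³⁴ J·s)
f₀ = 1.1365e+15 Hz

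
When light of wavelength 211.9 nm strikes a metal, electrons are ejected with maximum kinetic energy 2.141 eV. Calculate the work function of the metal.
3.71 eV

From Einstein's photoelectric equation: KE_max = hf - φ = hc/λ - φ

Rearranging for φ:
φ = hc/λ - KE_max

Calculate photon energy:
E_photon = hc/λ = 5.8511 eV

Therefore:
φ = 5.8511 - 2.141 = 3.71 eV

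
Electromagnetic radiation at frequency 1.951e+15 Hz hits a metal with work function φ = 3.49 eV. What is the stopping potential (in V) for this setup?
4.5787 V

The stopping potential V_s satisfies: eV_s = KE_max

First, find KE_max using Einstein's equation:
E_photon = hf = (6.626×10⁻³⁴ J·s)(1.951e+15 Hz) = 8.0687 eV
KE_max = E_photon - φ = 8.0687 - 3.49 = 4.5787 eV

Since eV_s = KE_max:
V_s = KE_max/e = 4.5787 V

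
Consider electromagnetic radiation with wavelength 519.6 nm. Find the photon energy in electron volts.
2.3861 eV

Using E = hf = hc/λ:

E = hc/λ = (6.626×10⁻³⁴ J·s)(3×10⁸ m/s) / (519.6×10⁻⁹ m)
E = 2.3861 eV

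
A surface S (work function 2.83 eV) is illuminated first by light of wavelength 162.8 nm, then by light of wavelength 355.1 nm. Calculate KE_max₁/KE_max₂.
7.2344

Using Einstein's equation: KE_max = hc/λ - φ

For λ₁ = 162.8 nm:
E₁ = hc/λ₁ = 7.6157 eV
KE₁ = E₁ - φ = 7.6157 - 2.83 = 4.7857 eV

For λ₂ = 355.1 nm:
E₂ = hc/λ₂ = 3.4915 eV
KE₂ = E₂ - φ = 3.4915 - 2.83 = 0.6615 eV

Ratio: KE₁/KE₂ = 4.7857/0.6615 = 7.2344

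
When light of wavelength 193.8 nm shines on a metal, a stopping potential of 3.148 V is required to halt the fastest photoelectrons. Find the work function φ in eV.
3.25 eV

The stopping potential gives the maximum kinetic energy: KE_max = eV_s = 3.148 eV

From Einstein's photoelectric equation: KE_max = hc/λ - φ
Rearranging: φ = hc/λ - KE_max

Calculate photon energy:
E_photon = hc/λ = (6.626×10⁻³⁴ J·s)(3×10⁸ m/s) / (193.8×10⁻⁹ m) = 6.3975 eV

Therefore:
φ = 6.3975 - 3.148 = 3.25 eV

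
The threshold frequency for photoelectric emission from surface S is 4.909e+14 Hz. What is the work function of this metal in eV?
2.03 eV

At the threshold frequency, photon energy equals work function:
φ = hf₀

Calculating:
φ = (6.626×10⁻³⁴ J·s)(4.909e+14 Hz)
φ = 2.03 eV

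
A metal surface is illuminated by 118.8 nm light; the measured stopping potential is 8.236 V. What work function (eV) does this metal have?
2.20 eV

The stopping potential gives the maximum kinetic energy: KE_max = eV_s = 8.236 eV

From Einstein's photoelectric equation: KE_max = hc/λ - φ
Rearranging: φ = hc/λ - KE_max

Calculate photon energy:
E_photon = hc/λ = (6.626×10⁻³⁴ J·s)(3×10⁸ m/s) / (118.8×10⁻⁹ m) = 10.4364 eV

Therefore:
φ = 10.4364 - 8.236 = 2.20 eV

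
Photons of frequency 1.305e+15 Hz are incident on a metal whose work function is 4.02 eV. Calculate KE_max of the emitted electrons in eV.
1.3770 eV

Using Einstein's photoelectric equation: KE_max = hf - φ

First, calculate the photon energy:
E_photon = hf = (6.626×10⁻³⁴ J·s)(1.305e+15 Hz)
E_photon = 5.3970 eV

Then, the maximum kinetic energy:
KE_max = E_photon - φ = 5.3970 eV - 4.02 eV = 1.3770 eV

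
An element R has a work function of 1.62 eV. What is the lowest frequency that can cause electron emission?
3.9171e+14 Hz

The threshold frequency is when the photon energy equals the work function:
hf₀ = φ

Solving for f₀:
f₀ = φ/h = (1.62 eV × 1.602×10⁻¹⁹ J/eV) / (6.626×10⁻³⁴ J·s)
f₀ = 3.9171e+14 Hz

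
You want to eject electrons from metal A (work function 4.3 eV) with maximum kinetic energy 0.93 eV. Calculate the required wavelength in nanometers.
237.06 nm

From Einstein's equation: KE_max = hc/λ - φ

Rearranging for λ:
hc/λ = KE_max + φ
λ = hc/(KE_max + φ)

Required photon energy:
E_photon = KE_max + φ = 0.93 + 4.3 = 5.23 eV

Required wavelength:
λ = hc/E_photon = (6.626×10⁻³⁴)(3×10⁸) / (5.23 × 1.602×10⁻¹⁹)
λ = 237.06 nm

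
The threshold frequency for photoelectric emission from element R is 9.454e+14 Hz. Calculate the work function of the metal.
3.91 eV

At the threshold frequency, photon energy equals work function:
φ = hf₀

Calculating:
φ = (6.626×10⁻³⁴ J·s)(9.454e+14 Hz)
φ = 3.91 eV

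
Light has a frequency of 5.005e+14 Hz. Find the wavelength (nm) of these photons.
598.99 nm

Using the wave equation: c = fλ

Solving for wavelength:
λ = c/f = (3×10⁸ m/s) / (5.005e+14 Hz)
λ = 598.99 nm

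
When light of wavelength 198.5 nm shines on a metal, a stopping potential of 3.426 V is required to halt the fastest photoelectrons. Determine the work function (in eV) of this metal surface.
2.82 eV

The stopping potential gives the maximum kinetic energy: KE_max = eV_s = 3.426 eV

From Einstein's photoelectric equation: KE_max = hc/λ - φ
Rearranging: φ = hc/λ - KE_max

Calculate photon energy:
E_photon = hc/λ = (6.626×10⁻³⁴ J·s)(3×10⁸ m/s) / (198.5×10⁻⁹ m) = 6.2461 eV

Therefore:
φ = 6.2461 - 3.426 = 2.82 eV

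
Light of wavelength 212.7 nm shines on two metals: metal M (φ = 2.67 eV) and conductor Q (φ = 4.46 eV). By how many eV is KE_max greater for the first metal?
1.7900 eV

Using KE_max = hc/λ - φ for each metal:

Photon energy: E = hc/λ = 5.8291 eV

For metal M (φ₁ = 2.67 eV):
KE₁ = E - φ₁ = 5.8291 - 2.67 = 3.1591 eV

For conductor Q (φ₂ = 4.46 eV):
KE₂ = E - φ₂ = 5.8291 - 4.46 = 1.3691 eV

Difference:
ΔKE = KE₁ - KE₂ = 3.1591 - 1.3691 = 1.7900 eV

Note: The difference equals the difference in work functions: 4.46 - 2.67 = 1.79 eV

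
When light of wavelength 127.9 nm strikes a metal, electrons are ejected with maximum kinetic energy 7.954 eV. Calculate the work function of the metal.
1.74 eV

From Einstein's photoelectric equation: KE_max = hf - φ = hc/λ - φ

Rearranging for φ:
φ = hc/λ - KE_max

Calculate photon energy:
E_photon = hc/λ = 9.6938 eV

Therefore:
φ = 9.6938 - 7.954 = 1.74 eV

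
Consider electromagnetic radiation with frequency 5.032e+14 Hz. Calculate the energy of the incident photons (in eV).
2.0811 eV

Using E = hf:

E = hf = (6.626×10⁻³⁴ J·s)(5.032e+14 Hz)
E = 2.0811 eV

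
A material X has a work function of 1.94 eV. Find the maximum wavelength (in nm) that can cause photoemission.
639.09 nm

The threshold wavelength is when the photon energy equals the work function:
hc/λ₀ = φ

Solving for λ₀:
λ₀ = hc/φ = (6.626×10⁻³⁴ J·s)(3×10⁸ m/s) / (1.94 eV × 1.602×10⁻¹⁹ J/eV)
λ₀ = 639.09 nm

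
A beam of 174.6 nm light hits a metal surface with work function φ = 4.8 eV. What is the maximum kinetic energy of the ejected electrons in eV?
2.3010 eV

Using Einstein's photoelectric equation: KE_max = hf - φ = hc/λ - φ

First, calculate the photon energy:
E_photon = hc/λ = (6.626×10⁻³⁴ J·s)(3×10⁸ m/s) / (174.6×10⁻⁹ m)
E_photon = 7.1010 eV

Then, the maximum kinetic energy:
KE_max = E_photon - φ = 7.1010 eV - 4.8 eV = 2.3010 eV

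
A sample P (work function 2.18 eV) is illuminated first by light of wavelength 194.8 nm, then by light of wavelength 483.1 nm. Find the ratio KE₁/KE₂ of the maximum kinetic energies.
10.8291

Using Einstein's equation: KE_max = hc/λ - φ

For λ₁ = 194.8 nm:
E₁ = hc/λ₁ = 6.3647 eV
KE₁ = E₁ - φ = 6.3647 - 2.18 = 4.1847 eV

For λ₂ = 483.1 nm:
E₂ = hc/λ₂ = 2.5664 eV
KE₂ = E₂ - φ = 2.5664 - 2.18 = 0.3864 eV

Ratio: KE₁/KE₂ = 4.1847/0.3864 = 10.8291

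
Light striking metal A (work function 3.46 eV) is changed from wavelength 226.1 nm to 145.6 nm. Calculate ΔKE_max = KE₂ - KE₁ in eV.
3.0318 eV

Using Einstein's equation: KE_max = hc/λ - φ

For λ₁ = 226.1 nm:
KE₁ = hc/λ₁ - φ = 5.4836 - 3.46 = 2.0236 eV

For λ₂ = 145.6 nm:
KE₂ = hc/λ₂ - φ = 8.5154 - 3.46 = 5.0554 eV

Change in KE:
ΔKE = KE₂ - KE₁ = 5.0554 - 2.0236 = 3.0318 eV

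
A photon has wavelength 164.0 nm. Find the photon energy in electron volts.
7.5600 eV

Using E = hf = hc/λ:

E = hc/λ = (6.626×10⁻³⁴ J·s)(3×10⁸ m/s) / (164.0×10⁻⁹ m)
E = 7.5600 eV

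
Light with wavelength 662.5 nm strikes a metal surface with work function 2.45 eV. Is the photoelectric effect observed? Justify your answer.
No

For photoemission, the photon energy must exceed the work function.

Photon energy: E = hc/λ = 1.8715 eV
Work function: φ = 2.45 eV

Since E_photon (1.8715 eV) < φ (2.45 eV), photoemission will NOT occur.
The threshold wavelength is λ₀ = hc/φ = 506.1 nm.
Since 662.5 nm > 506.1 nm, the photons lack sufficient energy.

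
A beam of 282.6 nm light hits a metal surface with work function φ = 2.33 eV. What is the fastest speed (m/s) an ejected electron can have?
8.5069e+05 m/s

First, find the maximum kinetic energy:
E_photon = hc/λ = 4.3873 eV
KE_max = E_photon - φ = 4.3873 - 2.33 = 2.0573 eV

Convert to Joules: KE_max = 2.0573 × 1.602×10⁻¹⁹ J = 3.2961e-19 J

Then use KE = ½mv² to find velocity:
v = √(2·KE/m) = √(2 × 3.2961e-19 J / 9.109e-31 kg)
v = 8.5069e+05 m/s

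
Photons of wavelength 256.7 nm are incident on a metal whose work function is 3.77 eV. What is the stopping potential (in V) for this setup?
1.0599 V

The stopping potential V_s satisfies: eV_s = KE_max

First, find KE_max using Einstein's equation:
E_photon = hc/λ = 4.8299 eV
KE_max = E_photon - φ = 4.8299 - 3.77 = 1.0599 eV

Since eV_s = KE_max:
V_s = KE_max/e = 1.0599 V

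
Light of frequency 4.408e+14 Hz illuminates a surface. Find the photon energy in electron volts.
1.8230 eV

Using E = hf:

E = hf = (6.626×10⁻³⁴ J·s)(4.408e+14 Hz)
E = 1.8230 eV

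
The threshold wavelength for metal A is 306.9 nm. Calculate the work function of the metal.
4.04 eV

At the threshold wavelength, photon energy equals work function:
φ = hc/λ₀

Calculating:
φ = (6.626×10⁻³⁴ J·s)(3×10⁸ m/s) / (306.9×10⁻⁹ m)
φ = 4.04 eV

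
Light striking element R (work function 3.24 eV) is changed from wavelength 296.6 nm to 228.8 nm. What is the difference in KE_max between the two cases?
1.2387 eV

Using Einstein's equation: KE_max = hc/λ - φ

For λ₁ = 296.6 nm:
KE₁ = hc/λ₁ - φ = 4.1802 - 3.24 = 0.9402 eV

For λ₂ = 228.8 nm:
KE₂ = hc/λ₂ - φ = 5.4189 - 3.24 = 2.1789 eV

Change in KE:
ΔKE = KE₂ - KE₁ = 2.1789 - 0.9402 = 1.2387 eV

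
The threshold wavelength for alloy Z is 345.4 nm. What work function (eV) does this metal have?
3.59 eV

At the threshold wavelength, photon energy equals work function:
φ = hc/λ₀

Calculating:
φ = (6.626×10⁻³⁴ J·s)(3×10⁸ m/s) / (345.4×10⁻⁹ m)
φ = 3.59 eV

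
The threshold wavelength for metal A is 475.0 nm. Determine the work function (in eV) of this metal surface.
2.61 eV

At the threshold wavelength, photon energy equals work function:
φ = hc/λ₀

Calculating:
φ = (6.626×10⁻³⁴ J·s)(3×10⁸ m/s) / (475.0×10⁻⁹ m)
φ = 2.61 eV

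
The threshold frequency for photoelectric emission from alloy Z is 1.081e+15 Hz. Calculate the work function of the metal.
4.47 eV

At the threshold frequency, photon energy equals work function:
φ = hf₀

Calculating:
φ = (6.626×10⁻³⁴ J·s)(1.081e+15 Hz)
φ = 4.47 eV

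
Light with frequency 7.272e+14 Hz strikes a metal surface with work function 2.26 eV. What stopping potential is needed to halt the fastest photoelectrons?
0.7475 V

The stopping potential V_s satisfies: eV_s = KE_max

First, find KE_max using Einstein's equation:
E_photon = hf = (6.626×10⁻³⁴ J·s)(7.272e+14 Hz) = 3.0075 eV
KE_max = E_photon - φ = 3.0075 - 2.26 = 0.7475 eV

Since eV_s = KE_max:
V_s = KE_max/e = 0.7475 V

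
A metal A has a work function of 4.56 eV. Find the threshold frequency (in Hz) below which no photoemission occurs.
1.1026e+15 Hz

The threshold frequency is when the photon energy equals the work function:
hf₀ = φ

Solving for f₀:
f₀ = φ/h = (4.56 eV × 1.602×10⁻¹⁹ J/eV) / (6.626×10⁻³⁴ J·s)
f₀ = 1.1026e+15 Hz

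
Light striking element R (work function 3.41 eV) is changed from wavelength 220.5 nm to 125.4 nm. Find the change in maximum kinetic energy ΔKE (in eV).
4.2642 eV

Using Einstein's equation: KE_max = hc/λ - φ

For λ₁ = 220.5 nm:
KE₁ = hc/λ₁ - φ = 5.6229 - 3.41 = 2.2129 eV

For λ₂ = 125.4 nm:
KE₂ = hc/λ₂ - φ = 9.8871 - 3.41 = 6.4771 eV

Change in KE:
ΔKE = KE₂ - KE₁ = 6.4771 - 2.2129 = 4.2642 eV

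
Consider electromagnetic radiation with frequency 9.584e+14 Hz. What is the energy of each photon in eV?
3.9636 eV

Using E = hf:

E = hf = (6.626×10⁻³⁴ J·s)(9.584e+14 Hz)
E = 3.9636 eV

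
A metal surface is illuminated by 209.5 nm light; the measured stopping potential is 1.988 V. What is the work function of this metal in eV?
3.93 eV

The stopping potential gives the maximum kinetic energy: KE_max = eV_s = 1.988 eV

From Einstein's photoelectric equation: KE_max = hc/λ - φ
Rearranging: φ = hc/λ - KE_max

Calculate photon energy:
E_photon = hc/λ = (6.626×10⁻³⁴ J·s)(3×10⁸ m/s) / (209.5×10⁻⁹ m) = 5.9181 eV

Therefore:
φ = 5.9181 - 1.988 = 3.93 eV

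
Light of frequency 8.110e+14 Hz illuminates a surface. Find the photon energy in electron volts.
3.3540 eV

Using E = hf:

E = hf = (6.626×10⁻³⁴ J·s)(8.110e+14 Hz)
E = 3.3540 eV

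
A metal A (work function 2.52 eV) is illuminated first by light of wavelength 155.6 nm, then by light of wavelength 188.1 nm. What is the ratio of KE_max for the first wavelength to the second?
1.3381

Using Einstein's equation: KE_max = hc/λ - φ

For λ₁ = 155.6 nm:
E₁ = hc/λ₁ = 7.9681 eV
KE₁ = E₁ - φ = 7.9681 - 2.52 = 5.4481 eV

For λ₂ = 188.1 nm:
E₂ = hc/λ₂ = 6.5914 eV
KE₂ = E₂ - φ = 6.5914 - 2.52 = 4.0714 eV

Ratio: KE₁/KE₂ = 5.4481/4.0714 = 1.3381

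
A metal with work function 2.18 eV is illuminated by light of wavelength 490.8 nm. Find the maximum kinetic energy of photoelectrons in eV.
0.3462 eV

Using Einstein's photoelectric equation: KE_max = hf - φ = hc/λ - φ

First, calculate the photon energy:
E_photon = hc/λ = (6.626×10⁻³⁴ J·s)(3×10⁸ m/s) / (490.8×10⁻⁹ m)
E_photon = 2.5262 eV

Then, the maximum kinetic energy:
KE_max = E_photon - φ = 2.5262 eV - 2.18 eV = 0.3462 eV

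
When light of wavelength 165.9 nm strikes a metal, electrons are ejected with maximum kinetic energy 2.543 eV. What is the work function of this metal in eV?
4.93 eV

From Einstein's photoelectric equation: KE_max = hf - φ = hc/λ - φ

Rearranging for φ:
φ = hc/λ - KE_max

Calculate photon energy:
E_photon = hc/λ = 7.4734 eV

Therefore:
φ = 7.4734 - 2.543 = 4.93 eV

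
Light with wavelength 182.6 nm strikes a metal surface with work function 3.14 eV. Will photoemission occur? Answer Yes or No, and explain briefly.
Yes

For photoemission, the photon energy must exceed the work function.

Photon energy: E = hc/λ = 6.7899 eV
Work function: φ = 3.14 eV

Since E_photon (6.7899 eV) > φ (3.14 eV), photoemission WILL occur.
The threshold wavelength is λ₀ = hc/φ = 394.9 nm.
Since 182.6 nm < 394.9 nm, the light has sufficient energy.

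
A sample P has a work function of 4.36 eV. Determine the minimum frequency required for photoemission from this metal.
1.0542e+15 Hz

The threshold frequency is when the photon energy equals the work function:
hf₀ = φ

Solving for f₀:
f₀ = φ/h = (4.36 eV × 1.602×10⁻¹⁹ J/eV) / (6.626×10⁻³⁴ J·s)
f₀ = 1.0542e+15 Hz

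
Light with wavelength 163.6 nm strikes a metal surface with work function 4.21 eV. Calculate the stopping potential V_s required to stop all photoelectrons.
3.3685 V

The stopping potential V_s satisfies: eV_s = KE_max

First, find KE_max using Einstein's equation:
E_photon = hc/λ = 7.5785 eV
KE_max = E_photon - φ = 7.5785 - 4.21 = 3.3685 eV

Since eV_s = KE_max:
V_s = KE_max/e = 3.3685 V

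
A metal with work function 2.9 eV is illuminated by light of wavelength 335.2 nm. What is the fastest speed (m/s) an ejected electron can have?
5.3009e+05 m/s

First, find the maximum kinetic energy:
E_photon = hc/λ = 3.6988 eV
KE_max = E_photon - φ = 3.6988 - 2.9 = 0.7988 eV

Convert to Joules: KE_max = 0.7988 × 1.602×10⁻¹⁹ J = 1.2798e-19 J

Then use KE = ½mv² to find velocity:
v = √(2·KE/m) = √(2 × 1.2798e-19 J / 9.109e-31 kg)
v = 5.3009e+05 m/s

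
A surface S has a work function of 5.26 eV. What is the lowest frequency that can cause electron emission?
1.2719e+15 Hz

The threshold frequency is when the photon energy equals the work function:
hf₀ = φ

Solving for f₀:
f₀ = φ/h = (5.26 eV × 1.602×10⁻¹⁹ J/eV) / (6.626×10⁻³⁴ J·s)
f₀ = 1.2719e+15 Hz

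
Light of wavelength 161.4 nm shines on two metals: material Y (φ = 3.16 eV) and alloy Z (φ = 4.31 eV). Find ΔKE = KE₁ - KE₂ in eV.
1.1500 eV

Using KE_max = hc/λ - φ for each metal:

Photon energy: E = hc/λ = 7.6818 eV

For material Y (φ₁ = 3.16 eV):
KE₁ = E - φ₁ = 7.6818 - 3.16 = 4.5218 eV

For alloy Z (φ₂ = 4.31 eV):
KE₂ = E - φ₂ = 7.6818 - 4.31 = 3.3718 eV

Difference:
ΔKE = KE₁ - KE₂ = 4.5218 - 3.3718 = 1.1500 eV

Note: The difference equals the difference in work functions: 4.31 - 3.16 = 1.15 eV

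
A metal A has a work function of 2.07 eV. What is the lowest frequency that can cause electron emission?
5.0052e+14 Hz

The threshold frequency is when the photon energy equals the work function:
hf₀ = φ

Solving for f₀:
f₀ = φ/h = (2.07 eV × 1.602×10⁻¹⁹ J/eV) / (6.626×10⁻³⁴ J·s)
f₀ = 5.0052e+14 Hz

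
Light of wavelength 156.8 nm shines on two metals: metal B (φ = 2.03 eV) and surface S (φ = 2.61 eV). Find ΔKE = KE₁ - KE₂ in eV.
0.5800 eV

Using KE_max = hc/λ - φ for each metal:

Photon energy: E = hc/λ = 7.9072 eV

For metal B (φ₁ = 2.03 eV):
KE₁ = E - φ₁ = 7.9072 - 2.03 = 5.8772 eV

For surface S (φ₂ = 2.61 eV):
KE₂ = E - φ₂ = 7.9072 - 2.61 = 5.2972 eV

Difference:
ΔKE = KE₁ - KE₂ = 5.8772 - 5.2972 = 0.5800 eV

Note: The difference equals the difference in work functions: 2.61 - 2.03 = 0.58 eV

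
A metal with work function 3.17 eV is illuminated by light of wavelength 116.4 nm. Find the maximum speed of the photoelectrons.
1.6223e+06 m/s

First, find the maximum kinetic energy:
E_photon = hc/λ = 10.6516 eV
KE_max = E_photon - φ = 10.6516 - 3.17 = 7.4816 eV

Convert to Joules: KE_max = 7.4816 × 1.602×10⁻¹⁹ J = 1.1987e-18 J

Then use KE = ½mv² to find velocity:
v = √(2·KE/m) = √(2 × 1.1987e-18 J / 9.109e-31 kg)
v = 1.6223e+06 m/s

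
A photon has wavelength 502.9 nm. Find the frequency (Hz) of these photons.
5.9613e+14 Hz

Using the wave equation: c = fλ

Solving for frequency:
f = c/λ = (3×10⁸ m/s) / (502.9×10⁻⁹ m)
f = 5.9613e+14 Hz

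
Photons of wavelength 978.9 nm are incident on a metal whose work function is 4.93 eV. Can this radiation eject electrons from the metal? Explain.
No

For photoemission, the photon energy must exceed the work function.

Photon energy: E = hc/λ = 1.2666 eV
Work function: φ = 4.93 eV

Since E_photon (1.2666 eV) < φ (4.93 eV), photoemission will NOT occur.
The threshold wavelength is λ₀ = hc/φ = 251.5 nm.
Since 978.9 nm > 251.5 nm, the photons lack sufficient energy.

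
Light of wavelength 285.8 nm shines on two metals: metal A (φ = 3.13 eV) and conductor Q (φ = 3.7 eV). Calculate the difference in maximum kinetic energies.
0.5700 eV

Using KE_max = hc/λ - φ for each metal:

Photon energy: E = hc/λ = 4.3381 eV

For metal A (φ₁ = 3.13 eV):
KE₁ = E - φ₁ = 4.3381 - 3.13 = 1.2081 eV

For conductor Q (φ₂ = 3.7 eV):
KE₂ = E - φ₂ = 4.3381 - 3.7 = 0.6381 eV

Difference:
ΔKE = KE₁ - KE₂ = 1.2081 - 0.6381 = 0.5700 eV

Note: The difference equals the difference in work functions: 3.7 - 3.13 = 0.57 eV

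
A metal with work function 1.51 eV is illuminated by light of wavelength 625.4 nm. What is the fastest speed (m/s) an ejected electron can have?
4.0768e+05 m/s

First, find the maximum kinetic energy:
E_photon = hc/λ = 1.9825 eV
KE_max = E_photon - φ = 1.9825 - 1.51 = 0.4725 eV

Convert to Joules: KE_max = 0.4725 × 1.602×10⁻¹⁹ J = 7.5699e-20 J

Then use KE = ½mv² to find velocity:
v = √(2·KE/m) = √(2 × 7.5699e-20 J / 9.109e-31 kg)
v = 4.0768e+05 m/s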